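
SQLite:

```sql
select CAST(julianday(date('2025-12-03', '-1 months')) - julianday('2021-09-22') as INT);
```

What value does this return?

Adding -1 month to 2025-12-03 gives 2025-11-03.
8 days remain in September 2021 after the 22nd (30 − 22).
Full months from October 2021 through October 2025 contribute their day counts.
Then 3 days into November 2025.
Total: 8 + 31 + 30 + 31 + 31 + 28 + 31 + 30 + 31 + 30 + 31 + 31 + 30 + 31 + 30 + 31 + 31 + 28 + 31 + 30 + 31 + 30 + 31 + 31 + 30 + 31 + 30 + 31 + 31 + 29 + 31 + 30 + 31 + 30 + 31 + 31 + 30 + 31 + 30 + 31 + 31 + 28 + 31 + 30 + 31 + 30 + 31 + 31 + 30 + 31 + 3 = 1503.

1503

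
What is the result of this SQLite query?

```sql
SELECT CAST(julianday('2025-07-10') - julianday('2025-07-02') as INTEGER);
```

8

Both dates are in July 2025: 10 − 2 = 8.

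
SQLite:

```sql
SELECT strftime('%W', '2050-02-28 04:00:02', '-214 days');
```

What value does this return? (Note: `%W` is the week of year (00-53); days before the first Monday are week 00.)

First apply '-214 days': 2050-02-28 04:00:02 → 2049-07-29 04:00:02.
2049-07-29 is a Thursday. SQLite's %W counts Mondays since the year started; the result is 30.

30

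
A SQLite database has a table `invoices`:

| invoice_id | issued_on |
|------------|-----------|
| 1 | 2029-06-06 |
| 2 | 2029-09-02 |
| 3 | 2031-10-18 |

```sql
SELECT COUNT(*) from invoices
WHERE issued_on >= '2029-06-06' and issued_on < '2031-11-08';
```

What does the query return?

3

Rows in [2029-06-06, 2031-11-08): 2029-06-06, 2029-09-02, 2031-10-18 → 3 rows.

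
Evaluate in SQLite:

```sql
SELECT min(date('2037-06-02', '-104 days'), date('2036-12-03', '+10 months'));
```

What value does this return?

date('2037-06-02', '-104 days') → 2037-02-18.
date('2036-12-03', '+10 months') → 2037-10-03.
Earlier of the two is 2037-02-18.

2037-02-18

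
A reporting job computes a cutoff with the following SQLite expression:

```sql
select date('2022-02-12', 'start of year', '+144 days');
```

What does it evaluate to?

2022-05-25

`start of year` rewinds 2022-02-12 to 2022-01-01.
Applying '+144 days' to 2022-01-01: counting 144 days forward gives 2022-05-25.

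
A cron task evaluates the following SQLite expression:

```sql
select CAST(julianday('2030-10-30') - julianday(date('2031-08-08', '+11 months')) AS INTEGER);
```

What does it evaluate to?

Adding +11 months to 2031-08-08 gives 2032-07-08.
1 day remains in October 2030 after the 30th (31 − 30).
Full months from November 2030 through June 2032 contribute their day counts.
Then 8 days into July 2032.
Total: 1 + 30 + 31 + 31 + 28 + 31 + 30 + 31 + 30 + 31 + 31 + 30 + 31 + 30 + 31 + 31 + 29 + 31 + 30 + 31 + 30 + 8 = 617.
The subtraction is earlier − later, so the result is −617 → -617.

-617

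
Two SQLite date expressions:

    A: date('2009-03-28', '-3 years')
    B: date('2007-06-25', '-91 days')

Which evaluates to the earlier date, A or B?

A

A = 2006-03-28.
B = 2007-03-26.
A is earlier.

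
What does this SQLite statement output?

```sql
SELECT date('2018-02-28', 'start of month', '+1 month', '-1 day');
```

`start of month` rewinds 2018-02-28 to 2018-02-01.
Adding +1 month to 2018-02-01 gives 2018-03-01.
Going back 1 day from 2018-03-01 reaches 2018-02-28 (last day of February, 28 days).

2018-02-28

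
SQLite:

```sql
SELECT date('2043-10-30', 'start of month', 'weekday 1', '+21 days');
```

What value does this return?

`start of month` rewinds 2043-10-30 to 2043-10-01.
`weekday 1` advances to the next Monday; 2043-10-01 is a Thursday, so it moves forward to 2043-10-05.
Advancing 21 more days within October lands on 2043-10-26.

2043-10-26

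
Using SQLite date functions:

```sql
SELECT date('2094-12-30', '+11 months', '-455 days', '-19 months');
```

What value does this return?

2093-02-01

Adding +11 months to 2094-12-30 gives 2095-11-30.
Applying '-455 days' to 2095-11-30: counting 455 days back gives 2094-09-01.
Adding -19 months to 2094-09-01 gives 2093-02-01.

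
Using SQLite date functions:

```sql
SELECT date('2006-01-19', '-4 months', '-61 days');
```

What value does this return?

2005-07-20

Adding -4 months to 2006-01-19 gives 2005-09-19.
Applying '-61 days' to 2005-09-19: counting 61 days back gives 2005-07-20.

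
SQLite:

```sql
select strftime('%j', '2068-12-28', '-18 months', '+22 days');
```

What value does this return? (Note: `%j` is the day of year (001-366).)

201

First apply '-18 months', '+22 days': 2068-12-28 → 2067-07-20.
Day-of-year for 2067-07-20: days since 2067-01-01 inclusive = 201, zero-padded to 201.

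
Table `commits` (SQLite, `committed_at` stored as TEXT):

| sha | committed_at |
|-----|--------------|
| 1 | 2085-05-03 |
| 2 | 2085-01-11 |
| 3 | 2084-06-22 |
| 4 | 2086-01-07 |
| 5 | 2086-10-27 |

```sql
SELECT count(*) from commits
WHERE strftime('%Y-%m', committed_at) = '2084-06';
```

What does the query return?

Rows with year-month 2084-06: 2084-06-22 → 1.

1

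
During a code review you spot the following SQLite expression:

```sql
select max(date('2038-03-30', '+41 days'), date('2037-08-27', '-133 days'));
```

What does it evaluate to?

2038-05-10

date('2038-03-30', '+41 days') → 2038-05-10.
date('2037-08-27', '-133 days') → 2037-04-16.
Later of the two is 2038-05-10.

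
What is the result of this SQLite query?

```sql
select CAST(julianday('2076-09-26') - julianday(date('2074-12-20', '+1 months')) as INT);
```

Adding +1 month to 2074-12-20 gives 2075-01-20.
11 days remain in January 2075 after the 20th (31 − 20).
Full months from February 2075 through August 2076 contribute their day counts.
Then 26 days into September 2076.
Total: 11 + 28 + 31 + 30 + 31 + 30 + 31 + 31 + 30 + 31 + 30 + 31 + 31 + 29 + 31 + 30 + 31 + 30 + 31 + 31 + 26 = 615.

615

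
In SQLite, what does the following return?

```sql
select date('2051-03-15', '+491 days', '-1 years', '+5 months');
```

2051-12-18

Applying '+491 days' to 2051-03-15: counting 491 days forward gives 2052-07-18.
Adding -1 year to 2052-07-18 gives 2051-07-18.
Adding +5 months to 2051-07-18 gives 2051-12-18.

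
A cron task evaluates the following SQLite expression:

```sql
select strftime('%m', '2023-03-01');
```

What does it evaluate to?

03

`%m` extracts the 2-digit month (01-12): 03.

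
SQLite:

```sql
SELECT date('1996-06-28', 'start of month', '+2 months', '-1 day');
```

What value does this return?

1996-07-31

`start of month` rewinds 1996-06-28 to 1996-06-01.
Adding +2 months to 1996-06-01 gives 1996-08-01.
Going back 1 day from 1996-08-01 reaches 1996-07-31 (last day of July, 31 days).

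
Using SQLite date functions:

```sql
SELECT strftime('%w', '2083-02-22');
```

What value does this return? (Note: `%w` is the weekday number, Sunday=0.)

2083-02-22 is a Monday; with Sunday=0 that is 1.

1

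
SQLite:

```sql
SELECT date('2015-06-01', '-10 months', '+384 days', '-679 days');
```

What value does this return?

2013-10-10

Adding -10 months to 2015-06-01 gives 2014-08-01.
Applying '+384 days' to 2014-08-01: counting 384 days forward gives 2015-08-20.
Applying '-679 days' to 2015-08-20: counting 679 days back gives 2013-10-10.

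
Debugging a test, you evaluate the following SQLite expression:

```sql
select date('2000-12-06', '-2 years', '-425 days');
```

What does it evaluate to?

Adding -2 years to 2000-12-06 gives 1998-12-06.
Applying '-425 days' to 1998-12-06: counting 425 days back gives 1997-10-07.

1997-10-07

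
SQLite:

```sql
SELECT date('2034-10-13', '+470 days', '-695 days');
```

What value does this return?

Applying '+470 days' to 2034-10-13: counting 470 days forward gives 2036-01-26.
Applying '-695 days' to 2036-01-26: counting 695 days back gives 2034-03-02.

2034-03-02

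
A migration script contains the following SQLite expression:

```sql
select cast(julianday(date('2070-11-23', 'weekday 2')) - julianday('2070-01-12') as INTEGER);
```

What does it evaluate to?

317

`weekday 2` advances to the next Tuesday; 2070-11-23 is a Sunday, so it moves forward to 2070-11-25.
19 days remain in January 2070 after the 12th (31 − 12).
Full months from February 2070 through October 2070 contribute their day counts.
Then 25 days into November 2070.
Total: 19 + 28 + 31 + 30 + 31 + 30 + 31 + 31 + 30 + 31 + 25 = 317.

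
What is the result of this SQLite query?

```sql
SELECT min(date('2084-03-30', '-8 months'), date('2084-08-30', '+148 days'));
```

2083-07-30

date('2084-03-30', '-8 months') → 2083-07-30.
date('2084-08-30', '+148 days') → 2085-01-25.
Earlier of the two is 2083-07-30.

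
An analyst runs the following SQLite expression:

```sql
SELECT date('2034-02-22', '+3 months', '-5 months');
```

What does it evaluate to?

2033-12-22

Adding +3 months to 2034-02-22 gives 2034-05-22.
Adding -5 months to 2034-05-22 gives 2033-12-22.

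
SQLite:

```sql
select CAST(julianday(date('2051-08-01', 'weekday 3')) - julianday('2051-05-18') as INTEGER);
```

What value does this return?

`weekday 3` advances to the next Wednesday; 2051-08-01 is a Tuesday, so it moves forward to 2051-08-02.
13 days remain in May 2051 after the 18th (31 − 18).
June 2051: 30 days.
July 2051: 31 days.
Then 2 days into August 2051.
Total: 13 + 30 + 31 + 2 = 76.

76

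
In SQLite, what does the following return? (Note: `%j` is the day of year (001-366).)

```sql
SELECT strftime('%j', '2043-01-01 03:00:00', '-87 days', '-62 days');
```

First apply '-87 days', '-62 days': 2043-01-01 03:00:00 → 2042-08-05 03:00:00.
Day-of-year for 2042-08-05: days since 2042-01-01 inclusive = 217, zero-padded to 217.

217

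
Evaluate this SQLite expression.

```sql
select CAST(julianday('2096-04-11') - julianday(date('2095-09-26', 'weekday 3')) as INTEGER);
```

`weekday 3` advances to the next Wednesday; 2095-09-26 is a Monday, so it moves forward to 2095-09-28.
2 days remain in September 2095 after the 28th (30 − 28).
Full months from October 2095 through March 2096 contribute their day counts.
Then 11 days into April 2096.
Total: 2 + 31 + 30 + 31 + 31 + 29 + 31 + 11 = 196.

196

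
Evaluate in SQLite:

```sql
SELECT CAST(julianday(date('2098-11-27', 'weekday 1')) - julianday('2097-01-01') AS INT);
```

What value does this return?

699

`weekday 1` advances to the next Monday; 2098-11-27 is a Thursday, so it moves forward to 2098-12-01.
30 days remain in January 2097 after the 1st (31 − 1).
Full months from February 2097 through November 2098 contribute their day counts.
Then 1 day into December 2098.
Total: 30 + 28 + 31 + 30 + 31 + 30 + 31 + 31 + 30 + 31 + 30 + 31 + 31 + 28 + 31 + 30 + 31 + 30 + 31 + 31 + 30 + 31 + 30 + 1 = 699.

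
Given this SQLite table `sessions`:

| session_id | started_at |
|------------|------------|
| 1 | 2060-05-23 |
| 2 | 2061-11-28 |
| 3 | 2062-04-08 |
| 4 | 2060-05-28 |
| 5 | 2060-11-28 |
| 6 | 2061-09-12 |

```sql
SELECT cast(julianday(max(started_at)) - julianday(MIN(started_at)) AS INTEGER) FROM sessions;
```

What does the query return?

685

MIN = 2060-05-23, MAX = 2062-04-08.
8 days remain in May 2060 after the 23rd (31 − 23).
Full months from June 2060 through March 2062 contribute their day counts.
Then 8 days into April 2062.
Total: 8 + 30 + 31 + 31 + 30 + 31 + 30 + 31 + 31 + 28 + 31 + 30 + 31 + 30 + 31 + 31 + 30 + 31 + 30 + 31 + 31 + 28 + 31 + 8 = 685.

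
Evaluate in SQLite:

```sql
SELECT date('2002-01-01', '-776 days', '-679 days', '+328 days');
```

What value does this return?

1998-12-01

Applying '-776 days' to 2002-01-01: counting 776 days back gives 1999-11-17.
Applying '-679 days' to 1999-11-17: counting 679 days back gives 1998-01-07.
Applying '+328 days' to 1998-01-07: counting 328 days forward gives 1998-12-01.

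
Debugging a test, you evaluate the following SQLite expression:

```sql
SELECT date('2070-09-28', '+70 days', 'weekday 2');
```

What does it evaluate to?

Applying '+70 days' to 2070-09-28: counting 70 days forward gives 2070-12-07.
`weekday 2` advances to the next Tuesday; 2070-12-07 is a Sunday, so it moves forward to 2070-12-09.

2070-12-09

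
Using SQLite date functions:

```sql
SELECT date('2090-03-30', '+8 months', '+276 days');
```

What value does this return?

2091-09-02

Adding +8 months to 2090-03-30 gives 2090-11-30.
Applying '+276 days' to 2090-11-30: counting 276 days forward gives 2091-09-02.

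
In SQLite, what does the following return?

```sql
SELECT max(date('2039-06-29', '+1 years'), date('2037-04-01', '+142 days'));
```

date('2039-06-29', '+1 years') → 2040-06-29.
date('2037-04-01', '+142 days') → 2037-08-21.
Later of the two is 2040-06-29.

2040-06-29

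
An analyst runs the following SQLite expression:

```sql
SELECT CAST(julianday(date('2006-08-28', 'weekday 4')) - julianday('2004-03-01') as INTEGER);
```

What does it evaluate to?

913

`weekday 4` advances to the next Thursday; 2006-08-28 is a Monday, so it moves forward to 2006-08-31.
30 days remain in March 2004 after the 1st (31 − 1).
Full months from April 2004 through July 2006 contribute their day counts.
Then 31 days into August 2006.
Total: 30 + 30 + 31 + 30 + 31 + 31 + 30 + 31 + 30 + 31 + 31 + 28 + 31 + 30 + 31 + 30 + 31 + 31 + 30 + 31 + 30 + 31 + 31 + 28 + 31 + 30 + 31 + 30 + 31 + 31 = 913.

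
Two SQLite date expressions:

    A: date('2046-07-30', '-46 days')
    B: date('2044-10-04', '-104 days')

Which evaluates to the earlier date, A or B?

B

A = 2046-06-14.
B = 2044-06-22.
B is earlier.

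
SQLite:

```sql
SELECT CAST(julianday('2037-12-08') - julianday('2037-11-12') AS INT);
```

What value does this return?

26

18 days remain in November 2037 after the 12th (30 − 12).
Then 8 days into December 2037.
Total: 18 + 8 = 26.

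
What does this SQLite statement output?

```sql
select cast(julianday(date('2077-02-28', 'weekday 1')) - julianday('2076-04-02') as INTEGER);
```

`weekday 1` advances to the next Monday; 2077-02-28 is a Sunday, so it moves forward to 2077-03-01.
28 days remain in April 2076 after the 2nd (30 − 2).
Full months from May 2076 through February 2077 contribute their day counts.
Then 1 day into March 2077.
Total: 28 + 31 + 30 + 31 + 31 + 30 + 31 + 30 + 31 + 31 + 28 + 1 = 333.

333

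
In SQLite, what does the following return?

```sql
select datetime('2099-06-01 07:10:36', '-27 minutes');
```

2099-06-01 06:43:36

-27 minutes from 2099-06-01 07:10:36 is 2099-06-01 06:43:36.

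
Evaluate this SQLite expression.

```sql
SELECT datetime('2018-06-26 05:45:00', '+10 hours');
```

+10 hours from 2018-06-26 05:45:00 is 2018-06-26 15:45:00.

2018-06-26 15:45:00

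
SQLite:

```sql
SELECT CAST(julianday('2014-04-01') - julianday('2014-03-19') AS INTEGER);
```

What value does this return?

12 days remain in March 2014 after the 19th (31 − 19).
Then 1 day into April 2014.
Total: 12 + 1 = 13.

13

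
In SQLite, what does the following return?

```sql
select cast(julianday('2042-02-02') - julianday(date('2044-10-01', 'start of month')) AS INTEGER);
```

`start of month` rewinds 2044-10-01 to 2044-10-01.
26 days remain in February 2042 after the 2nd (28 − 2).
Full months from March 2042 through September 2044 contribute their day counts.
Then 1 day into October 2044.
Total: 26 + 31 + 30 + 31 + 30 + 31 + 31 + 30 + 31 + 30 + 31 + 31 + 28 + 31 + 30 + 31 + 30 + 31 + 31 + 30 + 31 + 30 + 31 + 31 + 29 + 31 + 30 + 31 + 30 + 31 + 31 + 30 + 1 = 972.
The subtraction is earlier − later, so the result is −972 → -972.

-972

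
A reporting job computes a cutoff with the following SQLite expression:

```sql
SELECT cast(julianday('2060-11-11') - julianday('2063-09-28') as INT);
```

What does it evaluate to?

-1051

19 days remain in November 2060 after the 11th (30 − 11).
Full months from December 2060 through August 2063 contribute their day counts.
Then 28 days into September 2063.
Total: 19 + 31 + 31 + 28 + 31 + 30 + 31 + 30 + 31 + 31 + 30 + 31 + 30 + 31 + 31 + 28 + 31 + 30 + 31 + 30 + 31 + 31 + 30 + 31 + 30 + 31 + 31 + 28 + 31 + 30 + 31 + 30 + 31 + 31 + 28 = 1051.
The subtraction is earlier − later, so the result is −1051 → -1051.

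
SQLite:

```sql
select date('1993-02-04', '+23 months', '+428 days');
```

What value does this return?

1996-03-07

Adding +23 months to 1993-02-04 gives 1995-01-04.
Applying '+428 days' to 1995-01-04: counting 428 days forward gives 1996-03-07.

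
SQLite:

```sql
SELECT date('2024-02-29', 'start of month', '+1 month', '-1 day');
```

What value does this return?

2024-02-29

`start of month` rewinds 2024-02-29 to 2024-02-01.
Adding +1 month to 2024-02-01 gives 2024-03-01.
Going back 1 day from 2024-03-01 reaches 2024-02-29 (last day of February, 29 days).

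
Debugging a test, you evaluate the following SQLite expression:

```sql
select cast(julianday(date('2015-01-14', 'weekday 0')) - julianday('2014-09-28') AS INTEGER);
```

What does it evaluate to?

112

`weekday 0` advances to the next Sunday; 2015-01-14 is a Wednesday, so it moves forward to 2015-01-18.
2 days remain in September 2014 after the 28th (30 − 28).
October 2014: 31 days.
November 2014: 30 days.
December 2014: 31 days.
Then 18 days into January 2015.
Total: 2 + 31 + 30 + 31 + 18 = 112.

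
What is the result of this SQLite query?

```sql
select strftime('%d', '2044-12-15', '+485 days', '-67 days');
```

First apply '+485 days', '-67 days': 2044-12-15 → 2046-02-06.
`%d` extracts the 2-digit day of month: 06.

06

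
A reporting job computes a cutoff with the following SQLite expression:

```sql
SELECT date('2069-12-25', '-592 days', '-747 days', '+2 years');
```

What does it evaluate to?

2068-04-26

Applying '-592 days' to 2069-12-25: counting 592 days back gives 2068-05-12.
Applying '-747 days' to 2068-05-12: counting 747 days back gives 2066-04-26.
Adding +2 years to 2066-04-26 gives 2068-04-26.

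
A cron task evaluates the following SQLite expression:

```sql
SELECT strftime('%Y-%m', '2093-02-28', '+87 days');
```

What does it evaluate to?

2093-05

First apply '+87 days': 2093-02-28 → 2093-05-26.
`%Y-%m` extracts the year-month: 2093-05.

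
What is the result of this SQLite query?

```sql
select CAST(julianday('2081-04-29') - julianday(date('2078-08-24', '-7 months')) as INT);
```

Adding -7 months to 2078-08-24 gives 2078-01-24.
7 days remain in January 2078 after the 24th (31 − 24).
Full months from February 2078 through March 2081 contribute their day counts.
Then 29 days into April 2081.
Total: 7 + 28 + 31 + 30 + 31 + 30 + 31 + 31 + 30 + 31 + 30 + 31 + 31 + 28 + 31 + 30 + 31 + 30 + 31 + 31 + 30 + 31 + 30 + 31 + 31 + 29 + 31 + 30 + 31 + 30 + 31 + 31 + 30 + 31 + 30 + 31 + 31 + 28 + 31 + 29 = 1191.

1191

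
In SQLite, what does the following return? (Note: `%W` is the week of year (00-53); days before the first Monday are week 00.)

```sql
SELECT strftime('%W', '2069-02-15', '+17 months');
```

First apply '+17 months': 2069-02-15 → 2070-07-15.
2070-07-15 is a Tuesday. SQLite's %W counts Mondays since the year started; the result is 28.

28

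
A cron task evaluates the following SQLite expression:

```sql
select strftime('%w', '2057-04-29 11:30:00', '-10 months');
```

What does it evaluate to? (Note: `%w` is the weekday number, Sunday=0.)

First apply '-10 months': 2057-04-29 11:30:00 → 2056-06-29 11:30:00.
2056-06-29 is a Thursday; with Sunday=0 that is 4.

4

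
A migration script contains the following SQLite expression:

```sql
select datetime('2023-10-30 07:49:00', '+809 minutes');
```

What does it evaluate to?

2023-10-30 21:18:00

809 minutes = 13h 29m; +809 minutes from 2023-10-30 07:49:00 is 2023-10-30 21:18:00.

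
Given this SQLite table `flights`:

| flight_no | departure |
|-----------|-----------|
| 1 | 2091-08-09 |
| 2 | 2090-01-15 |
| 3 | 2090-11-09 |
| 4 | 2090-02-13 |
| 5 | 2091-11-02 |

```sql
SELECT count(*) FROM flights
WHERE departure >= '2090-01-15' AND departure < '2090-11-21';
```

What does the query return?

Rows in [2090-01-15, 2090-11-21): 2090-01-15, 2090-11-09, 2090-02-13 → 3 rows.

3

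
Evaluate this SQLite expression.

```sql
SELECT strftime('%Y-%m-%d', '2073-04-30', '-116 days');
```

2073-01-04

First apply '-116 days': 2073-04-30 → 2073-01-04.
`%Y-%m-%d` extracts the ISO date: 2073-01-04.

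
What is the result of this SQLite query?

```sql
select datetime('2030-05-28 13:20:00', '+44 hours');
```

2030-05-30 09:20:00

+44 hours from 2030-05-28 13:20:00 is 2030-05-30 09:20:00 (crosses midnight).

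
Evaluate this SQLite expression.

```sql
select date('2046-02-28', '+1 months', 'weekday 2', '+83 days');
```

2046-06-25

Adding +1 month to 2046-02-28 gives 2046-03-28.
`weekday 2` advances to the next Tuesday; 2046-03-28 is a Wednesday, so it moves forward to 2046-04-03.
Applying '+83 days' to 2046-04-03: counting 83 days forward gives 2046-06-25.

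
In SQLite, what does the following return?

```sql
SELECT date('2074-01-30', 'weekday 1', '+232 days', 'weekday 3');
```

`weekday 1` advances to the next Monday; 2074-01-30 is a Tuesday, so it moves forward to 2074-02-05.
Applying '+232 days' to 2074-02-05: counting 232 days forward gives 2074-09-25.
`weekday 3` advances to the next Wednesday; 2074-09-25 is a Tuesday, so it moves forward to 2074-09-26.

2074-09-26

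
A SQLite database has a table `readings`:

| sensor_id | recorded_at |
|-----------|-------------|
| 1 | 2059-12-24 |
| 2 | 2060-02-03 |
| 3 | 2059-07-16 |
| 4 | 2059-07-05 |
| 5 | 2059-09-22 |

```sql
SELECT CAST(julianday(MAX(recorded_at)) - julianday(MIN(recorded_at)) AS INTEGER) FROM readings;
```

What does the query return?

MIN = 2059-07-05, MAX = 2060-02-03.
26 days remain in July 2059 after the 5th (31 − 5).
Full months from August 2059 through January 2060 contribute their day counts.
Then 3 days into February 2060.
Total: 26 + 31 + 30 + 31 + 30 + 31 + 31 + 3 = 213.

213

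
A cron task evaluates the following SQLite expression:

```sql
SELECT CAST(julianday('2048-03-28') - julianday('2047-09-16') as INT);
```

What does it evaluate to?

14 days remain in September 2047 after the 16th (30 − 16).
October 2047: 31 days.
November 2047: 30 days.
December 2047: 31 days.
January 2048: 31 days.
February 2048: 29 days (leap year).
Then 28 days into March 2048.
Total: 14 + 31 + 30 + 31 + 31 + 29 + 28 = 194.

194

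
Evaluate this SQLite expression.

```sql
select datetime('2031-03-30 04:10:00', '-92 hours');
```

-92 hours from 2031-03-30 04:10:00 is 2031-03-26 08:10:00 (crosses midnight).

2031-03-26 08:10:00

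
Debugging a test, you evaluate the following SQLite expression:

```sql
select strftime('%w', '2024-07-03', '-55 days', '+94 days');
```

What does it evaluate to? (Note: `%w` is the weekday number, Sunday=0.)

First apply '-55 days', '+94 days': 2024-07-03 → 2024-08-11.
2024-08-11 is a Sunday; with Sunday=0 that is 0.

0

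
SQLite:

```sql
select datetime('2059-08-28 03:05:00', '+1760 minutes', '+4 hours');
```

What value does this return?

1760 minutes = 29h 20m; +1760 minutes from 2059-08-28 03:05:00 is 2059-08-29 08:25:00 (crosses midnight).
+4 hours from 2059-08-29 08:25:00 is 2059-08-29 12:25:00.

2059-08-29 12:25:00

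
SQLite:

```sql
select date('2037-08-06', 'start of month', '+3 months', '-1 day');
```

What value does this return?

2037-10-31

`start of month` rewinds 2037-08-06 to 2037-08-01.
Adding +3 months to 2037-08-01 gives 2037-11-01.
Going back 1 day from 2037-11-01 reaches 2037-10-31 (last day of October, 31 days).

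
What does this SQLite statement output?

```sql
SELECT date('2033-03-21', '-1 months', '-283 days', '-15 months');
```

Adding -1 month to 2033-03-21 gives 2033-02-21.
Applying '-283 days' to 2033-02-21: counting 283 days back gives 2032-05-14.
Adding -15 months to 2032-05-14 gives 2031-02-14.

2031-02-14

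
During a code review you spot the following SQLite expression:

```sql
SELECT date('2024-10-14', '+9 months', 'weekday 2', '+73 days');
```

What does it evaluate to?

Adding +9 months to 2024-10-14 gives 2025-07-14.
`weekday 2` advances to the next Tuesday; 2025-07-14 is a Monday, so it moves forward to 2025-07-15.
Applying '+73 days' to 2025-07-15: counting 73 days forward gives 2025-09-26.

2025-09-26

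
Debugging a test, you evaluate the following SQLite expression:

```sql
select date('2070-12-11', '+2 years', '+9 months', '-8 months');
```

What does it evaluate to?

2073-01-11

Adding +2 years to 2070-12-11 gives 2072-12-11.
Adding +9 months to 2072-12-11 gives 2073-09-11.
Adding -8 months to 2073-09-11 gives 2073-01-11.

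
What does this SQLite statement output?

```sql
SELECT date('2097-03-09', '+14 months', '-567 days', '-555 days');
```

2095-04-13

Adding +14 months to 2097-03-09 gives 2098-05-09.
Applying '-567 days' to 2098-05-09: counting 567 days back gives 2096-10-19.
Applying '-555 days' to 2096-10-19: counting 555 days back gives 2095-04-13.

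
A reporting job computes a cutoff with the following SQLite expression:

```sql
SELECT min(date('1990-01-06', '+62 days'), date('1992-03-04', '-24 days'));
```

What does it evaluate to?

1990-03-09

date('1990-01-06', '+62 days') → 1990-03-09.
date('1992-03-04', '-24 days') → 1992-02-09.
Earlier of the two is 1990-03-09.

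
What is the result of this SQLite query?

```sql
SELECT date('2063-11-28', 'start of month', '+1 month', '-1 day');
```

`start of month` rewinds 2063-11-28 to 2063-11-01.
Adding +1 month to 2063-11-01 gives 2063-12-01.
Going back 1 day from 2063-12-01 reaches 2063-11-30 (last day of November, 30 days).

2063-11-30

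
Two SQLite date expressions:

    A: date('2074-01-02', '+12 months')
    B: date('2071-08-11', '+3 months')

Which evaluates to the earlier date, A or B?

B

A = 2075-01-02.
B = 2071-11-11.
B is earlier.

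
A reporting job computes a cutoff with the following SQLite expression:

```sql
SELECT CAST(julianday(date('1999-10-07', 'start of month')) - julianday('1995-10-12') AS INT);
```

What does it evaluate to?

1450

`start of month` rewinds 1999-10-07 to 1999-10-01.
19 days remain in October 1995 after the 12th (31 − 12).
Full months from November 1995 through September 1999 contribute their day counts.
Then 1 day into October 1999.
Total: 19 + 30 + 31 + 31 + 29 + 31 + 30 + 31 + 30 + 31 + 31 + 30 + 31 + 30 + 31 + 31 + 28 + 31 + 30 + 31 + 30 + 31 + 31 + 30 + 31 + 30 + 31 + 31 + 28 + 31 + 30 + 31 + 30 + 31 + 31 + 30 + 31 + 30 + 31 + 31 + 28 + 31 + 30 + 31 + 30 + 31 + 31 + 30 + 1 = 1450.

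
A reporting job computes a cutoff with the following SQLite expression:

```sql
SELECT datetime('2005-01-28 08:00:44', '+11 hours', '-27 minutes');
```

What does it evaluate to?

2005-01-28 18:33:44

+11 hours from 2005-01-28 08:00:44 is 2005-01-28 19:00:44.
-27 minutes from 2005-01-28 19:00:44 is 2005-01-28 18:33:44.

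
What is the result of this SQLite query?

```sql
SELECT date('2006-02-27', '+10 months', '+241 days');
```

Adding +10 months to 2006-02-27 gives 2006-12-27.
Applying '+241 days' to 2006-12-27: counting 241 days forward gives 2007-08-25.

2007-08-25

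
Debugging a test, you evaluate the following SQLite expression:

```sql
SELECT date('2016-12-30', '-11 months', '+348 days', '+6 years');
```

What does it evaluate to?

2023-01-12

Adding -11 months to 2016-12-30 gives 2016-01-30.
Applying '+348 days' to 2016-01-30: counting 348 days forward gives 2017-01-12.
Adding +6 years to 2017-01-12 gives 2023-01-12.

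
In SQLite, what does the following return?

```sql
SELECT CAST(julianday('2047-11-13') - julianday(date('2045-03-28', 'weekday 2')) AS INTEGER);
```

`weekday 2` advances to the next Tuesday; 2045-03-28 is already a Tuesday, so it stays at 2045-03-28.
3 days remain in March 2045 after the 28th (31 − 28).
Full months from April 2045 through October 2047 contribute their day counts.
Then 13 days into November 2047.
Total: 3 + 30 + 31 + 30 + 31 + 31 + 30 + 31 + 30 + 31 + 31 + 28 + 31 + 30 + 31 + 30 + 31 + 31 + 30 + 31 + 30 + 31 + 31 + 28 + 31 + 30 + 31 + 30 + 31 + 31 + 30 + 31 + 13 = 960.

960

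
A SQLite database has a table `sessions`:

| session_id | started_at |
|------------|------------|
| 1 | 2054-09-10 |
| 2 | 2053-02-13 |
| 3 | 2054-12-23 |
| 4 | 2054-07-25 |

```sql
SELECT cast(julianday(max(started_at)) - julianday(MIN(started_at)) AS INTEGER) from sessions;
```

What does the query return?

MIN = 2053-02-13, MAX = 2054-12-23.
15 days remain in February 2053 after the 13th (28 − 13).
Full months from March 2053 through November 2054 contribute their day counts.
Then 23 days into December 2054.
Total: 15 + 31 + 30 + 31 + 30 + 31 + 31 + 30 + 31 + 30 + 31 + 31 + 28 + 31 + 30 + 31 + 30 + 31 + 31 + 30 + 31 + 30 + 23 = 678.

678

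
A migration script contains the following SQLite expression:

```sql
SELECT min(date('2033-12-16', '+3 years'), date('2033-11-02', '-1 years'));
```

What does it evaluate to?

date('2033-12-16', '+3 years') → 2036-12-16.
date('2033-11-02', '-1 years') → 2032-11-02.
Earlier of the two is 2032-11-02.

2032-11-02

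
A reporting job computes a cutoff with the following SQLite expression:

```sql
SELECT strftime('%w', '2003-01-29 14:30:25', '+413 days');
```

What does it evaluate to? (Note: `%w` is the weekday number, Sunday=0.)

3

First apply '+413 days': 2003-01-29 14:30:25 → 2004-03-17 14:30:25.
2004-03-17 is a Wednesday; with Sunday=0 that is 3.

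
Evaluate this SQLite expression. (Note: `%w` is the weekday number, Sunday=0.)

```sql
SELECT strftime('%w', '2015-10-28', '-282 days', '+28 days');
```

1

First apply '-282 days', '+28 days': 2015-10-28 → 2015-02-16.
2015-02-16 is a Monday; with Sunday=0 that is 1.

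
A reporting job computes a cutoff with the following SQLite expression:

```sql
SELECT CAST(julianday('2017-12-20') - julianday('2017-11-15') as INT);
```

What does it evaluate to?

35

15 days remain in November 2017 after the 15th (30 − 15).
Then 20 days into December 2017.
Total: 15 + 20 = 35.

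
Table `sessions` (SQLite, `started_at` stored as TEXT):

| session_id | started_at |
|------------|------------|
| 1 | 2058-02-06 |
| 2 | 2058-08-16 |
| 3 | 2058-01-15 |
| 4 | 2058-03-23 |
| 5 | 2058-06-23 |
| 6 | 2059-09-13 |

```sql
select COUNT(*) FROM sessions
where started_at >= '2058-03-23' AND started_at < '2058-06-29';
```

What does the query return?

2

Rows in [2058-03-23, 2058-06-29): 2058-03-23, 2058-06-23 → 2 rows.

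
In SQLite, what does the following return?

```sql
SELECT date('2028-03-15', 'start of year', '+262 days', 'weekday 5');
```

2028-09-22

`start of year` rewinds 2028-03-15 to 2028-01-01.
Applying '+262 days' to 2028-01-01: counting 262 days forward gives 2028-09-19.
`weekday 5` advances to the next Friday; 2028-09-19 is a Tuesday, so it moves forward to 2028-09-22.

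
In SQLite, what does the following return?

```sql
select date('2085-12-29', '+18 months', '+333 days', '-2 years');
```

Adding +18 months to 2085-12-29 gives 2087-06-29.
Applying '+333 days' to 2087-06-29: counting 333 days forward gives 2088-05-27.
Adding -2 years to 2088-05-27 gives 2086-05-27.

2086-05-27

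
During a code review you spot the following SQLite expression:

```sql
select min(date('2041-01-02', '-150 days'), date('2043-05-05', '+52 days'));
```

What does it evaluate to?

2040-08-05

date('2041-01-02', '-150 days') → 2040-08-05.
date('2043-05-05', '+52 days') → 2043-06-26.
Earlier of the two is 2040-08-05.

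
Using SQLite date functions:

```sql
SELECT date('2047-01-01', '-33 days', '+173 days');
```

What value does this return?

2047-05-21

Going back 1 day from 2047-01-01 reaches 2046-12-31 (last day of December, 31 days).
Going back 31 days from 2046-12-31 reaches 2046-11-30 (last day of November, 30 days).
Going back 1 day within November lands on 2046-11-29.
Applying '+173 days' to 2046-11-29: counting 173 days forward gives 2047-05-21.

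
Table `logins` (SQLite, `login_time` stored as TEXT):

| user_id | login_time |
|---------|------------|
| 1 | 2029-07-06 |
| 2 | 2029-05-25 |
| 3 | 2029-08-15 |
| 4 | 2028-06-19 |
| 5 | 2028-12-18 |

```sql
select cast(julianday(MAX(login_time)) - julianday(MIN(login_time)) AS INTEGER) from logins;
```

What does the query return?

MIN = 2028-06-19, MAX = 2029-08-15.
11 days remain in June 2028 after the 19th (30 − 19).
Full months from July 2028 through July 2029 contribute their day counts.
Then 15 days into August 2029.
Total: 11 + 31 + 31 + 30 + 31 + 30 + 31 + 31 + 28 + 31 + 30 + 31 + 30 + 31 + 15 = 422.

422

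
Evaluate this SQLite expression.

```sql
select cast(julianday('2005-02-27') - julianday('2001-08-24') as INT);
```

7 days remain in August 2001 after the 24th (31 − 24).
Full months from September 2001 through January 2005 contribute their day counts.
Then 27 days into February 2005.
Total: 7 + 30 + 31 + 30 + 31 + 31 + 28 + 31 + 30 + 31 + 30 + 31 + 31 + 30 + 31 + 30 + 31 + 31 + 28 + 31 + 30 + 31 + 30 + 31 + 31 + 30 + 31 + 30 + 31 + 31 + 29 + 31 + 30 + 31 + 30 + 31 + 31 + 30 + 31 + 30 + 31 + 31 + 27 = 1283.

1283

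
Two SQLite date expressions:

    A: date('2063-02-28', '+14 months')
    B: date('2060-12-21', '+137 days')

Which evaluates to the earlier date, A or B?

A = 2064-04-28.
B = 2061-05-07.
B is earlier.

B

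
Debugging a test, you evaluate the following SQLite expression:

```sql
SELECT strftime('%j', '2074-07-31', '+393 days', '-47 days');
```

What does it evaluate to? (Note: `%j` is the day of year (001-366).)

First apply '+393 days', '-47 days': 2074-07-31 → 2075-07-12.
Day-of-year for 2075-07-12: days since 2075-01-01 inclusive = 193, zero-padded to 193.

193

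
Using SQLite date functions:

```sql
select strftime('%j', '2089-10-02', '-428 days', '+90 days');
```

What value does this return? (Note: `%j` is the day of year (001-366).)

First apply '-428 days', '+90 days': 2089-10-02 → 2088-10-29.
Day-of-year for 2088-10-29: days since 2088-01-01 inclusive = 303, zero-padded to 303.

303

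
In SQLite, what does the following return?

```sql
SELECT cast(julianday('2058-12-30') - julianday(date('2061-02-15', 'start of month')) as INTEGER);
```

-764

`start of month` rewinds 2061-02-15 to 2061-02-01.
1 day remains in December 2058 after the 30th (31 − 30).
Full months from January 2059 through January 2061 contribute their day counts.
Then 1 day into February 2061.
Total: 1 + 31 + 28 + 31 + 30 + 31 + 30 + 31 + 31 + 30 + 31 + 30 + 31 + 31 + 29 + 31 + 30 + 31 + 30 + 31 + 31 + 30 + 31 + 30 + 31 + 31 + 1 = 764.
The subtraction is earlier − later, so the result is −764 → -764.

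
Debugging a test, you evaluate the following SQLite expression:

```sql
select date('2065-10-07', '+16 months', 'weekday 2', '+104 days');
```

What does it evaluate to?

Adding +16 months to 2065-10-07 gives 2067-02-07.
`weekday 2` advances to the next Tuesday; 2067-02-07 is a Monday, so it moves forward to 2067-02-08.
Applying '+104 days' to 2067-02-08: counting 104 days forward gives 2067-05-23.

2067-05-23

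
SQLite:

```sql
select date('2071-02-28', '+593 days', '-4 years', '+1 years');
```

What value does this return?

2069-10-13

Applying '+593 days' to 2071-02-28: counting 593 days forward gives 2072-10-13.
Adding -4 years to 2072-10-13 gives 2068-10-13.
Adding +1 year to 2068-10-13 gives 2069-10-13.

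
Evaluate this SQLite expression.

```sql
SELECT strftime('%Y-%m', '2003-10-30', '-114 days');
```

2003-07

First apply '-114 days': 2003-10-30 → 2003-07-08.
`%Y-%m` extracts the year-month: 2003-07.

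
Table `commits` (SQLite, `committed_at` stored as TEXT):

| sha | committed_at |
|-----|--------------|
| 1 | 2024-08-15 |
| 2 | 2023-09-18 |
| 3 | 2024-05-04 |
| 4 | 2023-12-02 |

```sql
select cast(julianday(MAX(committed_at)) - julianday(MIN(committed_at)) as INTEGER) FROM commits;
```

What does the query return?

MIN = 2023-09-18, MAX = 2024-08-15.
12 days remain in September 2023 after the 18th (30 − 18).
Full months from October 2023 through July 2024 contribute their day counts.
Then 15 days into August 2024.
Total: 12 + 31 + 30 + 31 + 31 + 29 + 31 + 30 + 31 + 30 + 31 + 15 = 332.

332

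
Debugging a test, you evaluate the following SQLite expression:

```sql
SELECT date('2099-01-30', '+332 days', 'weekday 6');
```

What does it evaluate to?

2100-01-02

Applying '+332 days' to 2099-01-30: counting 332 days forward gives 2099-12-28.
`weekday 6` advances to the next Saturday; 2099-12-28 is a Monday, so it moves forward to 2100-01-02.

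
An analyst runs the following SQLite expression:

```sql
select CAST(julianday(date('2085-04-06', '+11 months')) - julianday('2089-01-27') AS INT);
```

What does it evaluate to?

Adding +11 months to 2085-04-06 gives 2086-03-06.
25 days remain in March 2086 after the 6th (31 − 6).
Full months from April 2086 through December 2088 contribute their day counts.
Then 27 days into January 2089.
Total: 25 + 30 + 31 + 30 + 31 + 31 + 30 + 31 + 30 + 31 + 31 + 28 + 31 + 30 + 31 + 30 + 31 + 31 + 30 + 31 + 30 + 31 + 31 + 29 + 31 + 30 + 31 + 30 + 31 + 31 + 30 + 31 + 30 + 31 + 27 = 1058.
The subtraction is earlier − later, so the result is −1058 → -1058.

-1058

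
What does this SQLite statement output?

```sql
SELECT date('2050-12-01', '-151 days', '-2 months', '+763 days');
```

2052-06-04

Applying '-151 days' to 2050-12-01: counting 151 days back gives 2050-07-03.
Adding -2 months to 2050-07-03 gives 2050-05-03.
Applying '+763 days' to 2050-05-03: counting 763 days forward gives 2052-06-04.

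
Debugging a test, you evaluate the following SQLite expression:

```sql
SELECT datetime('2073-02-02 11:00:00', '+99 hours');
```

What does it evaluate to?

+99 hours from 2073-02-02 11:00:00 is 2073-02-06 14:00:00 (crosses midnight).

2073-02-06 14:00:00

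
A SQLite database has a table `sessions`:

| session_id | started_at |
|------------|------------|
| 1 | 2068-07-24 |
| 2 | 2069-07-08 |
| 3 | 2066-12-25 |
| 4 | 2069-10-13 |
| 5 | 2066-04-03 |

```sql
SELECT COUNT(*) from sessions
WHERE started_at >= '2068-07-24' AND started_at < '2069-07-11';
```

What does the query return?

Rows in [2068-07-24, 2069-07-11): 2068-07-24, 2069-07-08 → 2 rows.

2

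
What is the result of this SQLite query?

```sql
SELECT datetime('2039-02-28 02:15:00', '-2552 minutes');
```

2039-02-26 07:43:00

2552 minutes = 42h 32m; -2552 minutes from 2039-02-28 02:15:00 is 2039-02-26 07:43:00 (crosses midnight).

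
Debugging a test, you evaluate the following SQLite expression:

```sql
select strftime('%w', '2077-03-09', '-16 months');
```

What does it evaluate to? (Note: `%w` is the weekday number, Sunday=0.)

6

First apply '-16 months': 2077-03-09 → 2075-11-09.
2075-11-09 is a Saturday; with Sunday=0 that is 6.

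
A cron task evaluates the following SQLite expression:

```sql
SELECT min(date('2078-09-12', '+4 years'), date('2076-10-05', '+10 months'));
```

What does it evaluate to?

date('2078-09-12', '+4 years') → 2082-09-12.
date('2076-10-05', '+10 months') → 2077-08-05.
Earlier of the two is 2077-08-05.

2077-08-05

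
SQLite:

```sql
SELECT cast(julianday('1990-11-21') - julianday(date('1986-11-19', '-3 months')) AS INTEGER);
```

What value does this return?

Adding -3 months to 1986-11-19 gives 1986-08-19.
12 days remain in August 1986 after the 19th (31 − 19).
Full months from September 1986 through October 1990 contribute their day counts.
Then 21 days into November 1990.
Total: 12 + 30 + 31 + 30 + 31 + 31 + 28 + 31 + 30 + 31 + 30 + 31 + 31 + 30 + 31 + 30 + 31 + 31 + 29 + 31 + 30 + 31 + 30 + 31 + 31 + 30 + 31 + 30 + 31 + 31 + 28 + 31 + 30 + 31 + 30 + 31 + 31 + 30 + 31 + 30 + 31 + 31 + 28 + 31 + 30 + 31 + 30 + 31 + 31 + 30 + 31 + 21 = 1555.

1555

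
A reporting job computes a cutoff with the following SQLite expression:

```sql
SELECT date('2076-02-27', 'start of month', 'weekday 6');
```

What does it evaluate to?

`start of month` rewinds 2076-02-27 to 2076-02-01.
`weekday 6` advances to the next Saturday; 2076-02-01 is already a Saturday, so it stays at 2076-02-01.

2076-02-01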